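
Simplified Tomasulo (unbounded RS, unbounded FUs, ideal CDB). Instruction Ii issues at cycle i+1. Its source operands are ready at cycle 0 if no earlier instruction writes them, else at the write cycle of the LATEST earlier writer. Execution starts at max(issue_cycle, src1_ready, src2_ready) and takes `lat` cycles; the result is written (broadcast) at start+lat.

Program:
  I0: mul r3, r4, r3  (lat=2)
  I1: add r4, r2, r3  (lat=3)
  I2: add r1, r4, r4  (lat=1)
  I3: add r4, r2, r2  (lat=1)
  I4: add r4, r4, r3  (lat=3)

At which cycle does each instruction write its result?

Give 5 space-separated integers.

I0 mul r3: issue@1 deps=(None,None) exec_start@1 write@3
I1 add r4: issue@2 deps=(None,0) exec_start@3 write@6
I2 add r1: issue@3 deps=(1,1) exec_start@6 write@7
I3 add r4: issue@4 deps=(None,None) exec_start@4 write@5
I4 add r4: issue@5 deps=(3,0) exec_start@5 write@8

Answer: 3 6 7 5 8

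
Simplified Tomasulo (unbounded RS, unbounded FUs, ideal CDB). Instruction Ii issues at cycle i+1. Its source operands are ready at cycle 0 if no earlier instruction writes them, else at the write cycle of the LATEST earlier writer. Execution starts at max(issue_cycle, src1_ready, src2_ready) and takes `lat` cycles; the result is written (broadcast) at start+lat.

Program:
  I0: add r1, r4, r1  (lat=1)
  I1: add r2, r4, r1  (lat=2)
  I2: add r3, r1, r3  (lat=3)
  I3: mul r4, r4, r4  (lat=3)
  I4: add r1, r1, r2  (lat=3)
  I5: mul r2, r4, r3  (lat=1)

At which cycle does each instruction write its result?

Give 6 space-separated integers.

Answer: 2 4 6 7 8 8

Derivation:
I0 add r1: issue@1 deps=(None,None) exec_start@1 write@2
I1 add r2: issue@2 deps=(None,0) exec_start@2 write@4
I2 add r3: issue@3 deps=(0,None) exec_start@3 write@6
I3 mul r4: issue@4 deps=(None,None) exec_start@4 write@7
I4 add r1: issue@5 deps=(0,1) exec_start@5 write@8
I5 mul r2: issue@6 deps=(3,2) exec_start@7 write@8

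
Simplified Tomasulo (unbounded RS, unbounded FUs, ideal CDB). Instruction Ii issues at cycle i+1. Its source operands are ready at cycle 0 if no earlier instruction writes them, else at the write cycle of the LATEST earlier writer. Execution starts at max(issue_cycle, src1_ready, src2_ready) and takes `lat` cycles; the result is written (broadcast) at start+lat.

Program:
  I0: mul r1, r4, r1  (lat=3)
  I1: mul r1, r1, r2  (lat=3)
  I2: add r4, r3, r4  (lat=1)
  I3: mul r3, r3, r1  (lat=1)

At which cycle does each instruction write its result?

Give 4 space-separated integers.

I0 mul r1: issue@1 deps=(None,None) exec_start@1 write@4
I1 mul r1: issue@2 deps=(0,None) exec_start@4 write@7
I2 add r4: issue@3 deps=(None,None) exec_start@3 write@4
I3 mul r3: issue@4 deps=(None,1) exec_start@7 write@8

Answer: 4 7 4 8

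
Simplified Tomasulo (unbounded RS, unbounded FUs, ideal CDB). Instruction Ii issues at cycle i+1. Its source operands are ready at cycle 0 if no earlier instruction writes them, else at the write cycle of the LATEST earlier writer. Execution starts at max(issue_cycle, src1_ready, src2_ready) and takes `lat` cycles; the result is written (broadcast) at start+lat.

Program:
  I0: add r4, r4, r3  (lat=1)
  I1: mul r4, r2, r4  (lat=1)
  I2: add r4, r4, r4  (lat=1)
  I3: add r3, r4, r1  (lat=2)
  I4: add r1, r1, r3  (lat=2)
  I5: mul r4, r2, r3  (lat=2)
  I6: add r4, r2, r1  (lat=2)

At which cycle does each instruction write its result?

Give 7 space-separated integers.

Answer: 2 3 4 6 8 8 10

Derivation:
I0 add r4: issue@1 deps=(None,None) exec_start@1 write@2
I1 mul r4: issue@2 deps=(None,0) exec_start@2 write@3
I2 add r4: issue@3 deps=(1,1) exec_start@3 write@4
I3 add r3: issue@4 deps=(2,None) exec_start@4 write@6
I4 add r1: issue@5 deps=(None,3) exec_start@6 write@8
I5 mul r4: issue@6 deps=(None,3) exec_start@6 write@8
I6 add r4: issue@7 deps=(None,4) exec_start@8 write@10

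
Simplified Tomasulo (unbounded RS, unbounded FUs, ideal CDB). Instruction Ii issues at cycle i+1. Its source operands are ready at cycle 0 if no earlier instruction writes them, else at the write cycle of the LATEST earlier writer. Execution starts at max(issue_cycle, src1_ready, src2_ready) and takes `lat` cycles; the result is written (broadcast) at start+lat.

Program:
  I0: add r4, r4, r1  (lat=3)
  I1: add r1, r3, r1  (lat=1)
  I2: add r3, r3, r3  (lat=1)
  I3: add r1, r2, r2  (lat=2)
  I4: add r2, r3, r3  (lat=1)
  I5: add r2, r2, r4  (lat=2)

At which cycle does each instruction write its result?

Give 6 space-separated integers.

I0 add r4: issue@1 deps=(None,None) exec_start@1 write@4
I1 add r1: issue@2 deps=(None,None) exec_start@2 write@3
I2 add r3: issue@3 deps=(None,None) exec_start@3 write@4
I3 add r1: issue@4 deps=(None,None) exec_start@4 write@6
I4 add r2: issue@5 deps=(2,2) exec_start@5 write@6
I5 add r2: issue@6 deps=(4,0) exec_start@6 write@8

Answer: 4 3 4 6 6 8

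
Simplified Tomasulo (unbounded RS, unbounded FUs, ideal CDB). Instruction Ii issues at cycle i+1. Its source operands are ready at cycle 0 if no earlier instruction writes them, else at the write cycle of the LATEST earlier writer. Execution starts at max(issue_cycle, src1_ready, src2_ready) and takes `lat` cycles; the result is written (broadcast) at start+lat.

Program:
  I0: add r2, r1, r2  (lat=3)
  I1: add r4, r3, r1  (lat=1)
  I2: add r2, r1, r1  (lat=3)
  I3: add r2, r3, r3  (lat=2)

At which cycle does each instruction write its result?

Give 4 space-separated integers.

Answer: 4 3 6 6

Derivation:
I0 add r2: issue@1 deps=(None,None) exec_start@1 write@4
I1 add r4: issue@2 deps=(None,None) exec_start@2 write@3
I2 add r2: issue@3 deps=(None,None) exec_start@3 write@6
I3 add r2: issue@4 deps=(None,None) exec_start@4 write@6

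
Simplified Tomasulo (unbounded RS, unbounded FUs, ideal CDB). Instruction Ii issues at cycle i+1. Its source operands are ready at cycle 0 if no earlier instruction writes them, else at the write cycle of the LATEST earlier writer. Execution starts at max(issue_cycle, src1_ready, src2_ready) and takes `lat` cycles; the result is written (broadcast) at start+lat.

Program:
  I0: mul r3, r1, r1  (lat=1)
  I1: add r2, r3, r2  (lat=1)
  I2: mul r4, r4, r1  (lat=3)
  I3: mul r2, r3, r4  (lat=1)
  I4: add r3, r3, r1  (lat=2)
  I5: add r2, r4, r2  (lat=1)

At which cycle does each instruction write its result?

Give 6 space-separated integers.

I0 mul r3: issue@1 deps=(None,None) exec_start@1 write@2
I1 add r2: issue@2 deps=(0,None) exec_start@2 write@3
I2 mul r4: issue@3 deps=(None,None) exec_start@3 write@6
I3 mul r2: issue@4 deps=(0,2) exec_start@6 write@7
I4 add r3: issue@5 deps=(0,None) exec_start@5 write@7
I5 add r2: issue@6 deps=(2,3) exec_start@7 write@8

Answer: 2 3 6 7 7 8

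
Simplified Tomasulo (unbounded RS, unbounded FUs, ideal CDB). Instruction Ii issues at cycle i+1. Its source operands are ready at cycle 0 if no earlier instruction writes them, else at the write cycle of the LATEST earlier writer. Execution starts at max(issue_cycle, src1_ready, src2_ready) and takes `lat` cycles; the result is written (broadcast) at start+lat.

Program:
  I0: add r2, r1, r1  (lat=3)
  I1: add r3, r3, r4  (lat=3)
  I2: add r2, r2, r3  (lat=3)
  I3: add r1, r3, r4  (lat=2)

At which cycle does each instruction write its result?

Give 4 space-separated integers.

I0 add r2: issue@1 deps=(None,None) exec_start@1 write@4
I1 add r3: issue@2 deps=(None,None) exec_start@2 write@5
I2 add r2: issue@3 deps=(0,1) exec_start@5 write@8
I3 add r1: issue@4 deps=(1,None) exec_start@5 write@7

Answer: 4 5 8 7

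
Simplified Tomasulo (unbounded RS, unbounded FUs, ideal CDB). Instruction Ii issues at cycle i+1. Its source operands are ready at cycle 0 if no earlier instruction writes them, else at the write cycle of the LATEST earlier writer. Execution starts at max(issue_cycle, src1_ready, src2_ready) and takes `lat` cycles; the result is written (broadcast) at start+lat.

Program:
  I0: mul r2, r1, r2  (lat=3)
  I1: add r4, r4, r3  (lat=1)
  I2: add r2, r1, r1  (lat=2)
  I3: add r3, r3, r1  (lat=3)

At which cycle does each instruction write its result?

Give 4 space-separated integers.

Answer: 4 3 5 7

Derivation:
I0 mul r2: issue@1 deps=(None,None) exec_start@1 write@4
I1 add r4: issue@2 deps=(None,None) exec_start@2 write@3
I2 add r2: issue@3 deps=(None,None) exec_start@3 write@5
I3 add r3: issue@4 deps=(None,None) exec_start@4 write@7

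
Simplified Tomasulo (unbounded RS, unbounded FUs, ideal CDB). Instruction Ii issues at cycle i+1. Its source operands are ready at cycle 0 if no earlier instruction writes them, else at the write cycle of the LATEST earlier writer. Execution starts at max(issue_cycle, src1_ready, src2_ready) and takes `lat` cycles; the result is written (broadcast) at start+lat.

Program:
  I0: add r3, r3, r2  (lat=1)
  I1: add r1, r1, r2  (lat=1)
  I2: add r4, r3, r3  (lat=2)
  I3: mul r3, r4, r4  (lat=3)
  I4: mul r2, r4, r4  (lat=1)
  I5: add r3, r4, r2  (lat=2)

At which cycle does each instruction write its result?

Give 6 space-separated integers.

I0 add r3: issue@1 deps=(None,None) exec_start@1 write@2
I1 add r1: issue@2 deps=(None,None) exec_start@2 write@3
I2 add r4: issue@3 deps=(0,0) exec_start@3 write@5
I3 mul r3: issue@4 deps=(2,2) exec_start@5 write@8
I4 mul r2: issue@5 deps=(2,2) exec_start@5 write@6
I5 add r3: issue@6 deps=(2,4) exec_start@6 write@8

Answer: 2 3 5 8 6 8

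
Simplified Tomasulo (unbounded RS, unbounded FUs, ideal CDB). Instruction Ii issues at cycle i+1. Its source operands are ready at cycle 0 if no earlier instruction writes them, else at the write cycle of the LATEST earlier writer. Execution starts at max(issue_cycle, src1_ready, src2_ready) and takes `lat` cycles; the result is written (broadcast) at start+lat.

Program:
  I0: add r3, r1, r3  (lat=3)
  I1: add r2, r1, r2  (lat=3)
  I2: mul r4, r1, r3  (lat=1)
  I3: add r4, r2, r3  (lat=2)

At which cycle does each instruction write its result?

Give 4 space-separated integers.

I0 add r3: issue@1 deps=(None,None) exec_start@1 write@4
I1 add r2: issue@2 deps=(None,None) exec_start@2 write@5
I2 mul r4: issue@3 deps=(None,0) exec_start@4 write@5
I3 add r4: issue@4 deps=(1,0) exec_start@5 write@7

Answer: 4 5 5 7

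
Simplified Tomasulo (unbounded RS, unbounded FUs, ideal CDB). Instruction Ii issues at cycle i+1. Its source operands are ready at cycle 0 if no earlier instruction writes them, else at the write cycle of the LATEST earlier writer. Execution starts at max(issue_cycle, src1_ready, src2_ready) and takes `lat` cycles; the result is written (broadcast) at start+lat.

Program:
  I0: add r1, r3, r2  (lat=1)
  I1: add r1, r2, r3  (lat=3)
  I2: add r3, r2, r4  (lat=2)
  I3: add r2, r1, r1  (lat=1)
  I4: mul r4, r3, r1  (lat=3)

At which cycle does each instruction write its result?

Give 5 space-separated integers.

I0 add r1: issue@1 deps=(None,None) exec_start@1 write@2
I1 add r1: issue@2 deps=(None,None) exec_start@2 write@5
I2 add r3: issue@3 deps=(None,None) exec_start@3 write@5
I3 add r2: issue@4 deps=(1,1) exec_start@5 write@6
I4 mul r4: issue@5 deps=(2,1) exec_start@5 write@8

Answer: 2 5 5 6 8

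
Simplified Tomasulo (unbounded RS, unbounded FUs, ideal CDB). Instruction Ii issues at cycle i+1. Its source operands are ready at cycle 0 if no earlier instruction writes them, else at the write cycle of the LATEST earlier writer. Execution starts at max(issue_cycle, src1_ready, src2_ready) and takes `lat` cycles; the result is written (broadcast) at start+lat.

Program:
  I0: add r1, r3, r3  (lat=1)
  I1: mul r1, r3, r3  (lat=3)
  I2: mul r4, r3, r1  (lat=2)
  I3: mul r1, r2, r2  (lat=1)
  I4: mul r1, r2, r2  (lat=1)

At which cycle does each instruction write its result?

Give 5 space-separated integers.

I0 add r1: issue@1 deps=(None,None) exec_start@1 write@2
I1 mul r1: issue@2 deps=(None,None) exec_start@2 write@5
I2 mul r4: issue@3 deps=(None,1) exec_start@5 write@7
I3 mul r1: issue@4 deps=(None,None) exec_start@4 write@5
I4 mul r1: issue@5 deps=(None,None) exec_start@5 write@6

Answer: 2 5 7 5 6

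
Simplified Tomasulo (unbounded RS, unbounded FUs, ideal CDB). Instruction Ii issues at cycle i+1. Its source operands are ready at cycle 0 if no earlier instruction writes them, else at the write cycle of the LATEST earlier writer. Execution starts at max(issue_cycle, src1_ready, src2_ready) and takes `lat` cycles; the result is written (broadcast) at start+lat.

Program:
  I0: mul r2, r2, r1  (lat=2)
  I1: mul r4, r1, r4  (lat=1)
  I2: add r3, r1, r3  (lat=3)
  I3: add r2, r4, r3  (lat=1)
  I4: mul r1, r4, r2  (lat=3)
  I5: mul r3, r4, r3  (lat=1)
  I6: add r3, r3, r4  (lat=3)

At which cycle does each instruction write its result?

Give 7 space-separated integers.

I0 mul r2: issue@1 deps=(None,None) exec_start@1 write@3
I1 mul r4: issue@2 deps=(None,None) exec_start@2 write@3
I2 add r3: issue@3 deps=(None,None) exec_start@3 write@6
I3 add r2: issue@4 deps=(1,2) exec_start@6 write@7
I4 mul r1: issue@5 deps=(1,3) exec_start@7 write@10
I5 mul r3: issue@6 deps=(1,2) exec_start@6 write@7
I6 add r3: issue@7 deps=(5,1) exec_start@7 write@10

Answer: 3 3 6 7 10 7 10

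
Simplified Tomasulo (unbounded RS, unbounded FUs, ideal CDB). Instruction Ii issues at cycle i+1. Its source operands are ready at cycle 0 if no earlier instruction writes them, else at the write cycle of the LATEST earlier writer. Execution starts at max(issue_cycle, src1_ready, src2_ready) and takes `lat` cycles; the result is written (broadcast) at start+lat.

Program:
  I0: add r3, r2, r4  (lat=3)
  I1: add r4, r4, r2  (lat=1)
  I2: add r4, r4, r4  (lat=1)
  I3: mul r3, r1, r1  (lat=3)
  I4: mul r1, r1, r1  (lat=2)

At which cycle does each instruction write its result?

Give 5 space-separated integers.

Answer: 4 3 4 7 7

Derivation:
I0 add r3: issue@1 deps=(None,None) exec_start@1 write@4
I1 add r4: issue@2 deps=(None,None) exec_start@2 write@3
I2 add r4: issue@3 deps=(1,1) exec_start@3 write@4
I3 mul r3: issue@4 deps=(None,None) exec_start@4 write@7
I4 mul r1: issue@5 deps=(None,None) exec_start@5 write@7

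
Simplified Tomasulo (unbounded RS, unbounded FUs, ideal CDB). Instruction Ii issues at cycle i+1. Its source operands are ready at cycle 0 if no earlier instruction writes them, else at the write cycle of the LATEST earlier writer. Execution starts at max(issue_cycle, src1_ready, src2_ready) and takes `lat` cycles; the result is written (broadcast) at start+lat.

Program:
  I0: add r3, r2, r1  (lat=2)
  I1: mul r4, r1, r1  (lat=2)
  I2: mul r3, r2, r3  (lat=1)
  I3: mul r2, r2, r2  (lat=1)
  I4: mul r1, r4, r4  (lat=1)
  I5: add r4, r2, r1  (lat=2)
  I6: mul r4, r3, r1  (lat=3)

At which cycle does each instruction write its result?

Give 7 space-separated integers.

Answer: 3 4 4 5 6 8 10

Derivation:
I0 add r3: issue@1 deps=(None,None) exec_start@1 write@3
I1 mul r4: issue@2 deps=(None,None) exec_start@2 write@4
I2 mul r3: issue@3 deps=(None,0) exec_start@3 write@4
I3 mul r2: issue@4 deps=(None,None) exec_start@4 write@5
I4 mul r1: issue@5 deps=(1,1) exec_start@5 write@6
I5 add r4: issue@6 deps=(3,4) exec_start@6 write@8
I6 mul r4: issue@7 deps=(2,4) exec_start@7 write@10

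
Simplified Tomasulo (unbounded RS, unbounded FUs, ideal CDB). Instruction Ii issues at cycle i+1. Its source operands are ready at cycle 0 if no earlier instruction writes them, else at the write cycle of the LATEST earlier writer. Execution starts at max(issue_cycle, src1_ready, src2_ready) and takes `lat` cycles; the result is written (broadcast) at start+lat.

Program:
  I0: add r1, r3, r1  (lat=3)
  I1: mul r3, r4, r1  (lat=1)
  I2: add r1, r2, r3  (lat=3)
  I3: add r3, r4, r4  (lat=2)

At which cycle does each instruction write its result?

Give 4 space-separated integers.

Answer: 4 5 8 6

Derivation:
I0 add r1: issue@1 deps=(None,None) exec_start@1 write@4
I1 mul r3: issue@2 deps=(None,0) exec_start@4 write@5
I2 add r1: issue@3 deps=(None,1) exec_start@5 write@8
I3 add r3: issue@4 deps=(None,None) exec_start@4 write@6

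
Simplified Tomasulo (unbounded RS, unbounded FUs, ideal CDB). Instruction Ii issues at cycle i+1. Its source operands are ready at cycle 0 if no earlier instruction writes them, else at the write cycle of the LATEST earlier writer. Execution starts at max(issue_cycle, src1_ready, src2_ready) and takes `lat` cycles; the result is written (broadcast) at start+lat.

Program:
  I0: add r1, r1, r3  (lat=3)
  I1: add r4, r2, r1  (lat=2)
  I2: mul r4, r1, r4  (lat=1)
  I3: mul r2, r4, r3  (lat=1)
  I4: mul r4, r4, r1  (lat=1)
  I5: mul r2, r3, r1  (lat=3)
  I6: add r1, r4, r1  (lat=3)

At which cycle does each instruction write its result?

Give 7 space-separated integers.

Answer: 4 6 7 8 8 9 11

Derivation:
I0 add r1: issue@1 deps=(None,None) exec_start@1 write@4
I1 add r4: issue@2 deps=(None,0) exec_start@4 write@6
I2 mul r4: issue@3 deps=(0,1) exec_start@6 write@7
I3 mul r2: issue@4 deps=(2,None) exec_start@7 write@8
I4 mul r4: issue@5 deps=(2,0) exec_start@7 write@8
I5 mul r2: issue@6 deps=(None,0) exec_start@6 write@9
I6 add r1: issue@7 deps=(4,0) exec_start@8 write@11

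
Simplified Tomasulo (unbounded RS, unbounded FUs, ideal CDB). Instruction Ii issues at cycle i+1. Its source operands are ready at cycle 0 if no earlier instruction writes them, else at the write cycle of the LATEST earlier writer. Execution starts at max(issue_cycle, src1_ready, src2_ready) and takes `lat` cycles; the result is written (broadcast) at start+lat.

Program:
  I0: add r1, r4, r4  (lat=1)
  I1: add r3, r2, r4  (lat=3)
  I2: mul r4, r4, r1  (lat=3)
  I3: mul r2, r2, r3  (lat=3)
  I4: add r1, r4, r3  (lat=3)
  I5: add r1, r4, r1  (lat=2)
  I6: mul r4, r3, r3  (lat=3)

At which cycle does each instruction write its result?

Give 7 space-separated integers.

I0 add r1: issue@1 deps=(None,None) exec_start@1 write@2
I1 add r3: issue@2 deps=(None,None) exec_start@2 write@5
I2 mul r4: issue@3 deps=(None,0) exec_start@3 write@6
I3 mul r2: issue@4 deps=(None,1) exec_start@5 write@8
I4 add r1: issue@5 deps=(2,1) exec_start@6 write@9
I5 add r1: issue@6 deps=(2,4) exec_start@9 write@11
I6 mul r4: issue@7 deps=(1,1) exec_start@7 write@10

Answer: 2 5 6 8 9 11 10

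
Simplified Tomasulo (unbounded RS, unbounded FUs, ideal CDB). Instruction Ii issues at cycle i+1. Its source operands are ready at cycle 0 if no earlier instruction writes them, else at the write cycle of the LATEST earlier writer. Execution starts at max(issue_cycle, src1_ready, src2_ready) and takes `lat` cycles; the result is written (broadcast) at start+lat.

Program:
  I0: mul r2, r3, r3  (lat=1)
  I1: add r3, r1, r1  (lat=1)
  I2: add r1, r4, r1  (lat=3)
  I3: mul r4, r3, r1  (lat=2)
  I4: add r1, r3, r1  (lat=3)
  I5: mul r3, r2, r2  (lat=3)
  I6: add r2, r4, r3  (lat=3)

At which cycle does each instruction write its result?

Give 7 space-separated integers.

I0 mul r2: issue@1 deps=(None,None) exec_start@1 write@2
I1 add r3: issue@2 deps=(None,None) exec_start@2 write@3
I2 add r1: issue@3 deps=(None,None) exec_start@3 write@6
I3 mul r4: issue@4 deps=(1,2) exec_start@6 write@8
I4 add r1: issue@5 deps=(1,2) exec_start@6 write@9
I5 mul r3: issue@6 deps=(0,0) exec_start@6 write@9
I6 add r2: issue@7 deps=(3,5) exec_start@9 write@12

Answer: 2 3 6 8 9 9 12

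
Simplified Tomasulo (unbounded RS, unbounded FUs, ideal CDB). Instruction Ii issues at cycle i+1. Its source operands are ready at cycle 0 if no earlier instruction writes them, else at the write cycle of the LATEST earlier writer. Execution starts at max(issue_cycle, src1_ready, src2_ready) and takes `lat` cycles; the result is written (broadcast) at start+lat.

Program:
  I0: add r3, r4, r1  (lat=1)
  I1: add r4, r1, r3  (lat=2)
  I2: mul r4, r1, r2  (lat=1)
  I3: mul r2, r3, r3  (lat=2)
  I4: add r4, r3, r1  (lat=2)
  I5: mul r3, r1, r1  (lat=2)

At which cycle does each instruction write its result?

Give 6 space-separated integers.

I0 add r3: issue@1 deps=(None,None) exec_start@1 write@2
I1 add r4: issue@2 deps=(None,0) exec_start@2 write@4
I2 mul r4: issue@3 deps=(None,None) exec_start@3 write@4
I3 mul r2: issue@4 deps=(0,0) exec_start@4 write@6
I4 add r4: issue@5 deps=(0,None) exec_start@5 write@7
I5 mul r3: issue@6 deps=(None,None) exec_start@6 write@8

Answer: 2 4 4 6 7 8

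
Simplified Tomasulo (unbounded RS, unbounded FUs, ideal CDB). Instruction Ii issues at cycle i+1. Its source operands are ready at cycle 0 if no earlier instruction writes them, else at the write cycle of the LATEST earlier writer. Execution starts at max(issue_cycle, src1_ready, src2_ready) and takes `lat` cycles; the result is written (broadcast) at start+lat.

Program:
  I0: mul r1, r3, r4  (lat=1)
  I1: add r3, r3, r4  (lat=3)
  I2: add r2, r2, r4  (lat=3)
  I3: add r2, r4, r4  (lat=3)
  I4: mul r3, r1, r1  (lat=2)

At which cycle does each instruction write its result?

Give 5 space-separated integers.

I0 mul r1: issue@1 deps=(None,None) exec_start@1 write@2
I1 add r3: issue@2 deps=(None,None) exec_start@2 write@5
I2 add r2: issue@3 deps=(None,None) exec_start@3 write@6
I3 add r2: issue@4 deps=(None,None) exec_start@4 write@7
I4 mul r3: issue@5 deps=(0,0) exec_start@5 write@7

Answer: 2 5 6 7 7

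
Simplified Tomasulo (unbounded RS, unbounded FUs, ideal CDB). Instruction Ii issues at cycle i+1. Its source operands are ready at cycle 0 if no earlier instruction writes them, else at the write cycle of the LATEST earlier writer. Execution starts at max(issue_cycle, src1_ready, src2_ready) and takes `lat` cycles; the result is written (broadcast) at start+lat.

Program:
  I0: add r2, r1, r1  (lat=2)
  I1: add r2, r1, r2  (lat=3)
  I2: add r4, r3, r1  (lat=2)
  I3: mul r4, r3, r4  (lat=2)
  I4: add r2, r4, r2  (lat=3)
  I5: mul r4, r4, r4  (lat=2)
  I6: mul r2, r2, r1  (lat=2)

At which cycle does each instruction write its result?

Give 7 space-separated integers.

Answer: 3 6 5 7 10 9 12

Derivation:
I0 add r2: issue@1 deps=(None,None) exec_start@1 write@3
I1 add r2: issue@2 deps=(None,0) exec_start@3 write@6
I2 add r4: issue@3 deps=(None,None) exec_start@3 write@5
I3 mul r4: issue@4 deps=(None,2) exec_start@5 write@7
I4 add r2: issue@5 deps=(3,1) exec_start@7 write@10
I5 mul r4: issue@6 deps=(3,3) exec_start@7 write@9
I6 mul r2: issue@7 deps=(4,None) exec_start@10 write@12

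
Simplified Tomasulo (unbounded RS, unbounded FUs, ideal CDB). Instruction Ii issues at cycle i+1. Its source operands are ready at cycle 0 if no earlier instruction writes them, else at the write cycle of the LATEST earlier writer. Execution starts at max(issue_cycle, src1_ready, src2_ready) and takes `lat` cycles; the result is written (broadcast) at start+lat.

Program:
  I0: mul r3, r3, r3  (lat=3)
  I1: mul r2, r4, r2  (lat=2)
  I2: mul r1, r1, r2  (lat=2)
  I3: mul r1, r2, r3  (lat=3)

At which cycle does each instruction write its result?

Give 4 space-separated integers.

Answer: 4 4 6 7

Derivation:
I0 mul r3: issue@1 deps=(None,None) exec_start@1 write@4
I1 mul r2: issue@2 deps=(None,None) exec_start@2 write@4
I2 mul r1: issue@3 deps=(None,1) exec_start@4 write@6
I3 mul r1: issue@4 deps=(1,0) exec_start@4 write@7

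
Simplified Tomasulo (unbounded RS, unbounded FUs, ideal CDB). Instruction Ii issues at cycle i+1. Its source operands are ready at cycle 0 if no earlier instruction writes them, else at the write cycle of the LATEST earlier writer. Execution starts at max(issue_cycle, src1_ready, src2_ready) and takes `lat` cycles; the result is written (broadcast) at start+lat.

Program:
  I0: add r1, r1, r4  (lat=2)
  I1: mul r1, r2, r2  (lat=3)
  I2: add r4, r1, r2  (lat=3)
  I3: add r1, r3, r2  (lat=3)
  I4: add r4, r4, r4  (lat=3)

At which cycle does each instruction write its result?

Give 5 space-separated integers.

Answer: 3 5 8 7 11

Derivation:
I0 add r1: issue@1 deps=(None,None) exec_start@1 write@3
I1 mul r1: issue@2 deps=(None,None) exec_start@2 write@5
I2 add r4: issue@3 deps=(1,None) exec_start@5 write@8
I3 add r1: issue@4 deps=(None,None) exec_start@4 write@7
I4 add r4: issue@5 deps=(2,2) exec_start@8 write@11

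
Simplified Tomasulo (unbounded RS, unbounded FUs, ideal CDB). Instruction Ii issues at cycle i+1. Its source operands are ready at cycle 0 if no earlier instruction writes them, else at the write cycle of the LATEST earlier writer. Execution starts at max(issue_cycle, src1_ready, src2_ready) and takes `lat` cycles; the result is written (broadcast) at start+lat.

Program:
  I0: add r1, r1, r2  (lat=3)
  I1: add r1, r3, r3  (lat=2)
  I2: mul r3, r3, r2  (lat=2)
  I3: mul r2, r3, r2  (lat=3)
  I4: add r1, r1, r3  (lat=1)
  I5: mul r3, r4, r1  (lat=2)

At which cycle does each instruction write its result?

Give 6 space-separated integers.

I0 add r1: issue@1 deps=(None,None) exec_start@1 write@4
I1 add r1: issue@2 deps=(None,None) exec_start@2 write@4
I2 mul r3: issue@3 deps=(None,None) exec_start@3 write@5
I3 mul r2: issue@4 deps=(2,None) exec_start@5 write@8
I4 add r1: issue@5 deps=(1,2) exec_start@5 write@6
I5 mul r3: issue@6 deps=(None,4) exec_start@6 write@8

Answer: 4 4 5 8 6 8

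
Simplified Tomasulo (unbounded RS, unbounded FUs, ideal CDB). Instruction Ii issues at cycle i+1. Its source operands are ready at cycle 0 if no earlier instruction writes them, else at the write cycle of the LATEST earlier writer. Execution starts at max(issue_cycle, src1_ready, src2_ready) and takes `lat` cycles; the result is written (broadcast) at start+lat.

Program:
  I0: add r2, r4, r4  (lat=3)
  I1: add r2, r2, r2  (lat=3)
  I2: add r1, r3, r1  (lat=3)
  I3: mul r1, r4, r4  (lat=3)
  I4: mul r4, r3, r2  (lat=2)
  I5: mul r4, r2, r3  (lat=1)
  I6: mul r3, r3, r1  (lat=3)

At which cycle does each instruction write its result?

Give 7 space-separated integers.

Answer: 4 7 6 7 9 8 10

Derivation:
I0 add r2: issue@1 deps=(None,None) exec_start@1 write@4
I1 add r2: issue@2 deps=(0,0) exec_start@4 write@7
I2 add r1: issue@3 deps=(None,None) exec_start@3 write@6
I3 mul r1: issue@4 deps=(None,None) exec_start@4 write@7
I4 mul r4: issue@5 deps=(None,1) exec_start@7 write@9
I5 mul r4: issue@6 deps=(1,None) exec_start@7 write@8
I6 mul r3: issue@7 deps=(None,3) exec_start@7 write@10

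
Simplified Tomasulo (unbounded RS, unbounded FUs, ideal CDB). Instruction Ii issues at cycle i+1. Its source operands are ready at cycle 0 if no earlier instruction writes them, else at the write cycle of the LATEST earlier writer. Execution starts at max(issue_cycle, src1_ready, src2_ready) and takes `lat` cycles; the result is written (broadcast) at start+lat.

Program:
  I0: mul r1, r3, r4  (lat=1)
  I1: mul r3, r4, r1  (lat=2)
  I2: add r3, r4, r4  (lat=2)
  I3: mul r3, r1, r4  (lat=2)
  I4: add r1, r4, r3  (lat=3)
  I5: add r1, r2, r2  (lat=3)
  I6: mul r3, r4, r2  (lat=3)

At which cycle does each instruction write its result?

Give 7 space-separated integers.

I0 mul r1: issue@1 deps=(None,None) exec_start@1 write@2
I1 mul r3: issue@2 deps=(None,0) exec_start@2 write@4
I2 add r3: issue@3 deps=(None,None) exec_start@3 write@5
I3 mul r3: issue@4 deps=(0,None) exec_start@4 write@6
I4 add r1: issue@5 deps=(None,3) exec_start@6 write@9
I5 add r1: issue@6 deps=(None,None) exec_start@6 write@9
I6 mul r3: issue@7 deps=(None,None) exec_start@7 write@10

Answer: 2 4 5 6 9 9 10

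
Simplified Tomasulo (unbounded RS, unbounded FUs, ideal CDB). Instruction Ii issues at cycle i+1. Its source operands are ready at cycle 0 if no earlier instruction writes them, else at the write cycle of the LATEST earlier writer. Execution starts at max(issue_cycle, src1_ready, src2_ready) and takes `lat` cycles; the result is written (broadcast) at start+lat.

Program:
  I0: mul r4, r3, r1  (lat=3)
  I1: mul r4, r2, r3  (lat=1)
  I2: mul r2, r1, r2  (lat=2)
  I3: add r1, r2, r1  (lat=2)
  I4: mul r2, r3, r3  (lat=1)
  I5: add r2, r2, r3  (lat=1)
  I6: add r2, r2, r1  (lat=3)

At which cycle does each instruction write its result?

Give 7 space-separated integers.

I0 mul r4: issue@1 deps=(None,None) exec_start@1 write@4
I1 mul r4: issue@2 deps=(None,None) exec_start@2 write@3
I2 mul r2: issue@3 deps=(None,None) exec_start@3 write@5
I3 add r1: issue@4 deps=(2,None) exec_start@5 write@7
I4 mul r2: issue@5 deps=(None,None) exec_start@5 write@6
I5 add r2: issue@6 deps=(4,None) exec_start@6 write@7
I6 add r2: issue@7 deps=(5,3) exec_start@7 write@10

Answer: 4 3 5 7 6 7 10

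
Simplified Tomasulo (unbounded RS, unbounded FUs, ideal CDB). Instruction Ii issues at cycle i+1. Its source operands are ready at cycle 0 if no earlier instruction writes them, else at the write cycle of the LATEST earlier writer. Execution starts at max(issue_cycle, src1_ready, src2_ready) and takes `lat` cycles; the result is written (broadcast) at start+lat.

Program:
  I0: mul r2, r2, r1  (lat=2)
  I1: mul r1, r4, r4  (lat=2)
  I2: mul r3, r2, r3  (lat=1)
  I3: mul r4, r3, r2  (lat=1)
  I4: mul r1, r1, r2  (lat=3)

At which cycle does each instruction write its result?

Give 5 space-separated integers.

I0 mul r2: issue@1 deps=(None,None) exec_start@1 write@3
I1 mul r1: issue@2 deps=(None,None) exec_start@2 write@4
I2 mul r3: issue@3 deps=(0,None) exec_start@3 write@4
I3 mul r4: issue@4 deps=(2,0) exec_start@4 write@5
I4 mul r1: issue@5 deps=(1,0) exec_start@5 write@8

Answer: 3 4 4 5 8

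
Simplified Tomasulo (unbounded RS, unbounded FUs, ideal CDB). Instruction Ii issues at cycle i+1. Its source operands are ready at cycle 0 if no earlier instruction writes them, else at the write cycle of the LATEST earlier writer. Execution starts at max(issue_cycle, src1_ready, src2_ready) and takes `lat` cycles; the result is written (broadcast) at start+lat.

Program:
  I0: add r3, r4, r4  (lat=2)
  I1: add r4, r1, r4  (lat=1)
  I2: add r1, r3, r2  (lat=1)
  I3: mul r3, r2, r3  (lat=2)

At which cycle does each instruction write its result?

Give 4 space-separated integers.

I0 add r3: issue@1 deps=(None,None) exec_start@1 write@3
I1 add r4: issue@2 deps=(None,None) exec_start@2 write@3
I2 add r1: issue@3 deps=(0,None) exec_start@3 write@4
I3 mul r3: issue@4 deps=(None,0) exec_start@4 write@6

Answer: 3 3 4 6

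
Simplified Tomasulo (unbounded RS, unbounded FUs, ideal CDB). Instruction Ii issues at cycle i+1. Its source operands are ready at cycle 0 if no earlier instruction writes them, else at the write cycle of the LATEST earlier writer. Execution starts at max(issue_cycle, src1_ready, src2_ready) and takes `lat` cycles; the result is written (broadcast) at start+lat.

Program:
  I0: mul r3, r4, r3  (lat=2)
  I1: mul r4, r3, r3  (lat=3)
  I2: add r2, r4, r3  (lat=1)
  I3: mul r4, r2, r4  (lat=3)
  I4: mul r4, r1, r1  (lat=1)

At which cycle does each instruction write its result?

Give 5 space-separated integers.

I0 mul r3: issue@1 deps=(None,None) exec_start@1 write@3
I1 mul r4: issue@2 deps=(0,0) exec_start@3 write@6
I2 add r2: issue@3 deps=(1,0) exec_start@6 write@7
I3 mul r4: issue@4 deps=(2,1) exec_start@7 write@10
I4 mul r4: issue@5 deps=(None,None) exec_start@5 write@6

Answer: 3 6 7 10 6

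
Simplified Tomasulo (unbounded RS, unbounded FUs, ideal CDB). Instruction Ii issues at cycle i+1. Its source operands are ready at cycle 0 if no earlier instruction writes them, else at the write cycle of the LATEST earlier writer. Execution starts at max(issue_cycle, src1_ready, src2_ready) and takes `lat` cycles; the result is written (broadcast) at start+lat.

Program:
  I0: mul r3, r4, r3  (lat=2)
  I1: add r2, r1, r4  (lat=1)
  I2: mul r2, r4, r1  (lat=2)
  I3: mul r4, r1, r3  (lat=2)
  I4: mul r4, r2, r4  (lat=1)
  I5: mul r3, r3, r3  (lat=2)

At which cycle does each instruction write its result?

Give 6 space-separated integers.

I0 mul r3: issue@1 deps=(None,None) exec_start@1 write@3
I1 add r2: issue@2 deps=(None,None) exec_start@2 write@3
I2 mul r2: issue@3 deps=(None,None) exec_start@3 write@5
I3 mul r4: issue@4 deps=(None,0) exec_start@4 write@6
I4 mul r4: issue@5 deps=(2,3) exec_start@6 write@7
I5 mul r3: issue@6 deps=(0,0) exec_start@6 write@8

Answer: 3 3 5 6 7 8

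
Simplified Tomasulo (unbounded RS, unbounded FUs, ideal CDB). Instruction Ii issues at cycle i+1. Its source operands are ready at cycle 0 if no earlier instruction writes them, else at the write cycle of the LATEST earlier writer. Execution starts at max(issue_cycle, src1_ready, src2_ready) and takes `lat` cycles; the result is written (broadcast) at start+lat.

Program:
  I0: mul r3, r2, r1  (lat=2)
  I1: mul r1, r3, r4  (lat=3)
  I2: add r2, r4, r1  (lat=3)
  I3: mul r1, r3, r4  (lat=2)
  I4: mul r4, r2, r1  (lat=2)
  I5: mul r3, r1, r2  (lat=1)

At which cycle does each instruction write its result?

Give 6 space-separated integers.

Answer: 3 6 9 6 11 10

Derivation:
I0 mul r3: issue@1 deps=(None,None) exec_start@1 write@3
I1 mul r1: issue@2 deps=(0,None) exec_start@3 write@6
I2 add r2: issue@3 deps=(None,1) exec_start@6 write@9
I3 mul r1: issue@4 deps=(0,None) exec_start@4 write@6
I4 mul r4: issue@5 deps=(2,3) exec_start@9 write@11
I5 mul r3: issue@6 deps=(3,2) exec_start@9 write@10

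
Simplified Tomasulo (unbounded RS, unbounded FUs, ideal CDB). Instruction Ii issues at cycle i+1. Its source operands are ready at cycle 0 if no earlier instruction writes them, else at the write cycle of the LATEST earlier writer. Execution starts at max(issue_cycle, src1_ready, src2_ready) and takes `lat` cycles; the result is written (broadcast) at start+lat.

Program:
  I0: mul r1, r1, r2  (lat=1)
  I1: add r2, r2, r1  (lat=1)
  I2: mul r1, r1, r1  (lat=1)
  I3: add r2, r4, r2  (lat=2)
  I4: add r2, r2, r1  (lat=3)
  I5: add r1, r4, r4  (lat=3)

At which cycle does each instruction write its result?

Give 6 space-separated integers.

Answer: 2 3 4 6 9 9

Derivation:
I0 mul r1: issue@1 deps=(None,None) exec_start@1 write@2
I1 add r2: issue@2 deps=(None,0) exec_start@2 write@3
I2 mul r1: issue@3 deps=(0,0) exec_start@3 write@4
I3 add r2: issue@4 deps=(None,1) exec_start@4 write@6
I4 add r2: issue@5 deps=(3,2) exec_start@6 write@9
I5 add r1: issue@6 deps=(None,None) exec_start@6 write@9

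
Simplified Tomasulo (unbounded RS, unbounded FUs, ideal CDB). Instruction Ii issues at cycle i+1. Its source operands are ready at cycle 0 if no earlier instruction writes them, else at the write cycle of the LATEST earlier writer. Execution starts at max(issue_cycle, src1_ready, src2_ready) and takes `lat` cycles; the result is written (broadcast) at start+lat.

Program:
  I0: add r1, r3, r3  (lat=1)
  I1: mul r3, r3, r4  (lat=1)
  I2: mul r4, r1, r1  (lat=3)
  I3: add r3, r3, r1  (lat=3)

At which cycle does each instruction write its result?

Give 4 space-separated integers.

I0 add r1: issue@1 deps=(None,None) exec_start@1 write@2
I1 mul r3: issue@2 deps=(None,None) exec_start@2 write@3
I2 mul r4: issue@3 deps=(0,0) exec_start@3 write@6
I3 add r3: issue@4 deps=(1,0) exec_start@4 write@7

Answer: 2 3 6 7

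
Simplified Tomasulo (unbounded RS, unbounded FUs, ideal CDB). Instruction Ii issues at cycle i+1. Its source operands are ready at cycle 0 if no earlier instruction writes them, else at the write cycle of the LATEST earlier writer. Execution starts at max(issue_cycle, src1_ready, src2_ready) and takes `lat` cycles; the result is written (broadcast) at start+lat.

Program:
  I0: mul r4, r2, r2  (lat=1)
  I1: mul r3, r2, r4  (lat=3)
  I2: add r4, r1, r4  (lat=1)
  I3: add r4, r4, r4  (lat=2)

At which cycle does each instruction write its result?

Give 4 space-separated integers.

I0 mul r4: issue@1 deps=(None,None) exec_start@1 write@2
I1 mul r3: issue@2 deps=(None,0) exec_start@2 write@5
I2 add r4: issue@3 deps=(None,0) exec_start@3 write@4
I3 add r4: issue@4 deps=(2,2) exec_start@4 write@6

Answer: 2 5 4 6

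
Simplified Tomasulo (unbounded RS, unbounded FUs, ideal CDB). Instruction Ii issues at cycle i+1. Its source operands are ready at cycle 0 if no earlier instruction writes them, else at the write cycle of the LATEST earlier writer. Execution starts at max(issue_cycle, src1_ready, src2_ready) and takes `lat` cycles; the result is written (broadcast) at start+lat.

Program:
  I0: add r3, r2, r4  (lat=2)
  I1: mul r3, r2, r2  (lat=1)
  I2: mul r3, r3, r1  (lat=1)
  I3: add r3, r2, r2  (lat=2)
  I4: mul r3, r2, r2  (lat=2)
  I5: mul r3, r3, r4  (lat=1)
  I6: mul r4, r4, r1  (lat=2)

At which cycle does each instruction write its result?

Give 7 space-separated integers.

I0 add r3: issue@1 deps=(None,None) exec_start@1 write@3
I1 mul r3: issue@2 deps=(None,None) exec_start@2 write@3
I2 mul r3: issue@3 deps=(1,None) exec_start@3 write@4
I3 add r3: issue@4 deps=(None,None) exec_start@4 write@6
I4 mul r3: issue@5 deps=(None,None) exec_start@5 write@7
I5 mul r3: issue@6 deps=(4,None) exec_start@7 write@8
I6 mul r4: issue@7 deps=(None,None) exec_start@7 write@9

Answer: 3 3 4 6 7 8 9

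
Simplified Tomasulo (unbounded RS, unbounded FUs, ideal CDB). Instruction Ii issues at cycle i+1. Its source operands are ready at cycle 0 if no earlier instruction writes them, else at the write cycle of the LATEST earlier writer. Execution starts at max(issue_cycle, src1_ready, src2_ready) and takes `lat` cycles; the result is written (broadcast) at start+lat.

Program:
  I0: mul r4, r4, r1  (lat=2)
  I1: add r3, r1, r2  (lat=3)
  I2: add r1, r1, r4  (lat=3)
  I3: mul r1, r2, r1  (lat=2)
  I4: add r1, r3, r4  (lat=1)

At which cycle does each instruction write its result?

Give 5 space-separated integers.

Answer: 3 5 6 8 6

Derivation:
I0 mul r4: issue@1 deps=(None,None) exec_start@1 write@3
I1 add r3: issue@2 deps=(None,None) exec_start@2 write@5
I2 add r1: issue@3 deps=(None,0) exec_start@3 write@6
I3 mul r1: issue@4 deps=(None,2) exec_start@6 write@8
I4 add r1: issue@5 deps=(1,0) exec_start@5 write@6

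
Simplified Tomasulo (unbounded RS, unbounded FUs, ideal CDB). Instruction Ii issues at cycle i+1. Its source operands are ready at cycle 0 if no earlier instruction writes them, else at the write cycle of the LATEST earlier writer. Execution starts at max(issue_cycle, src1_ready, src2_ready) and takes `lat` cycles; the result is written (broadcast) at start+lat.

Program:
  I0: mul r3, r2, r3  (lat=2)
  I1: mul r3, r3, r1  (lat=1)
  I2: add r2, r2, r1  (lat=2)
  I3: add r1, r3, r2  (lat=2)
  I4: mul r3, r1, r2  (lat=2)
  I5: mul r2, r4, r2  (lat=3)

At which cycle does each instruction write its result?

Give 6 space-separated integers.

I0 mul r3: issue@1 deps=(None,None) exec_start@1 write@3
I1 mul r3: issue@2 deps=(0,None) exec_start@3 write@4
I2 add r2: issue@3 deps=(None,None) exec_start@3 write@5
I3 add r1: issue@4 deps=(1,2) exec_start@5 write@7
I4 mul r3: issue@5 deps=(3,2) exec_start@7 write@9
I5 mul r2: issue@6 deps=(None,2) exec_start@6 write@9

Answer: 3 4 5 7 9 9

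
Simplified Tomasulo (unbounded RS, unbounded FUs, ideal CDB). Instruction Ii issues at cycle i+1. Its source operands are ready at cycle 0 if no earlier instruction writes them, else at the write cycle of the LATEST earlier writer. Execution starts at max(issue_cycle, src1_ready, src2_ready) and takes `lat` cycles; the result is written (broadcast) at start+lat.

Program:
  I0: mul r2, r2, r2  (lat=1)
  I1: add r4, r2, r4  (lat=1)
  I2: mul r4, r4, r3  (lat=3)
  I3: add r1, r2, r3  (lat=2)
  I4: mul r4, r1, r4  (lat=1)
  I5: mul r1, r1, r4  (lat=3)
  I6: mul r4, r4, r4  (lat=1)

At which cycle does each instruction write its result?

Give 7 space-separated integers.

Answer: 2 3 6 6 7 10 8

Derivation:
I0 mul r2: issue@1 deps=(None,None) exec_start@1 write@2
I1 add r4: issue@2 deps=(0,None) exec_start@2 write@3
I2 mul r4: issue@3 deps=(1,None) exec_start@3 write@6
I3 add r1: issue@4 deps=(0,None) exec_start@4 write@6
I4 mul r4: issue@5 deps=(3,2) exec_start@6 write@7
I5 mul r1: issue@6 deps=(3,4) exec_start@7 write@10
I6 mul r4: issue@7 deps=(4,4) exec_start@7 write@8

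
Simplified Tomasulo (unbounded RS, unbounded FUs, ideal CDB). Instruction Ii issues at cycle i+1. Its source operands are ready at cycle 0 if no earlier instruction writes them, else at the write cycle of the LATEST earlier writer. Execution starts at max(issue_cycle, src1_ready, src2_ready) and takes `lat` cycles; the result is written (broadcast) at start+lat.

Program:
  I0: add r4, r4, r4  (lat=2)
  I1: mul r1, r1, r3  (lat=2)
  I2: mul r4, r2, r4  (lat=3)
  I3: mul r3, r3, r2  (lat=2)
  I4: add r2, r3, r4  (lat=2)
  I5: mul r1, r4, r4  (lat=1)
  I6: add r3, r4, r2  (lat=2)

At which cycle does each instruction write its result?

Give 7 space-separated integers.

I0 add r4: issue@1 deps=(None,None) exec_start@1 write@3
I1 mul r1: issue@2 deps=(None,None) exec_start@2 write@4
I2 mul r4: issue@3 deps=(None,0) exec_start@3 write@6
I3 mul r3: issue@4 deps=(None,None) exec_start@4 write@6
I4 add r2: issue@5 deps=(3,2) exec_start@6 write@8
I5 mul r1: issue@6 deps=(2,2) exec_start@6 write@7
I6 add r3: issue@7 deps=(2,4) exec_start@8 write@10

Answer: 3 4 6 6 8 7 10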